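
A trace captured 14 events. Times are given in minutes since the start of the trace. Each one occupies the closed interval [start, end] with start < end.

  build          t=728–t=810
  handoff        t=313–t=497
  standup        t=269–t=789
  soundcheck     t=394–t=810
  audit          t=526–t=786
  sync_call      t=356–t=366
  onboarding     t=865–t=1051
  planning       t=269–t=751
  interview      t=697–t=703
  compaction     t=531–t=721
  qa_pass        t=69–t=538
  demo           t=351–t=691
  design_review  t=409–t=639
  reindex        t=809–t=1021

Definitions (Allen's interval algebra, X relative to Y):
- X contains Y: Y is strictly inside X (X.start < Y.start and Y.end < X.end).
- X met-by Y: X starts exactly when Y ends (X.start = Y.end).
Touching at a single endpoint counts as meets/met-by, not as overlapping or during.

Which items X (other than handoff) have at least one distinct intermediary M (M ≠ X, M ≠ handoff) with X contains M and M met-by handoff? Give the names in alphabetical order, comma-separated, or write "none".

Target handoff = [t=313, t=497].
Intermediaries M with M met-by handoff: none.
Union: none.

none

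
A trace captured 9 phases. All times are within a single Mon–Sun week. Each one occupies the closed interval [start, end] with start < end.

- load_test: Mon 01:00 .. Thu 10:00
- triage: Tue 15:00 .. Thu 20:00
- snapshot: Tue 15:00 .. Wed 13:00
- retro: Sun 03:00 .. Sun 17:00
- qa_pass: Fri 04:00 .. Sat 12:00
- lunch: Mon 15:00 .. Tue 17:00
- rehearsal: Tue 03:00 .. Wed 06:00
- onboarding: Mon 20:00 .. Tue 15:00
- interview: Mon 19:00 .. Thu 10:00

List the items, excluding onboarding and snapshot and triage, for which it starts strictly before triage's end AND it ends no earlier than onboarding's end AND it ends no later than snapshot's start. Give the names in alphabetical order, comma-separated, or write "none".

none

Conditions: its start is strictly before triage's end (X.start < Thu 20:00) AND its end is no earlier than onboarding's end (X.end >= Tue 15:00) AND its end is no later than snapshot's start (X.end <= Tue 15:00).
interview: start Mon 19:00 < Thu 20:00? ✓; end Thu 10:00 >= Tue 15:00? ✓; end Thu 10:00 <= Tue 15:00? ✗ → no.
load_test: start Mon 01:00 < Thu 20:00? ✓; end Thu 10:00 >= Tue 15:00? ✓; end Thu 10:00 <= Tue 15:00? ✗ → no.
lunch: start Mon 15:00 < Thu 20:00? ✓; end Tue 17:00 >= Tue 15:00? ✓; end Tue 17:00 <= Tue 15:00? ✗ → no.
qa_pass: start Fri 04:00 < Thu 20:00? ✗; end Sat 12:00 >= Tue 15:00? ✓; end Sat 12:00 <= Tue 15:00? ✗ → no.
rehearsal: start Tue 03:00 < Thu 20:00? ✓; end Wed 06:00 >= Tue 15:00? ✓; end Wed 06:00 <= Tue 15:00? ✗ → no.
retro: start Sun 03:00 < Thu 20:00? ✗; end Sun 17:00 >= Tue 15:00? ✓; end Sun 17:00 <= Tue 15:00? ✗ → no.
Result: none.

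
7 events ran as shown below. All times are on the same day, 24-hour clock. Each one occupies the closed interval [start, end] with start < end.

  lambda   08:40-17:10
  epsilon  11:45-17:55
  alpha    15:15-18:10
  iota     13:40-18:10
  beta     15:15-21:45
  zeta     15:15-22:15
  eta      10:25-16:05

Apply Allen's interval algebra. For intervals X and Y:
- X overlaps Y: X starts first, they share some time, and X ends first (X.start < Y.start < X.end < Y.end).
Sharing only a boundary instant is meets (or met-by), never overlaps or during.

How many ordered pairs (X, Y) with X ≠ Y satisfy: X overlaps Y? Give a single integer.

Checking all 42 ordered pairs for relation 'overlaps'; matching pairs in alphabetical order:
(epsilon, alpha): epsilon overlaps alpha ✓
(epsilon, beta): epsilon overlaps beta ✓
(epsilon, iota): epsilon overlaps iota ✓
(epsilon, zeta): epsilon overlaps zeta ✓
(eta, alpha): eta overlaps alpha ✓
(eta, beta): eta overlaps beta ✓
(eta, epsilon): eta overlaps epsilon ✓
(eta, iota): eta overlaps iota ✓
(eta, zeta): eta overlaps zeta ✓
(iota, beta): iota overlaps beta ✓
(iota, zeta): iota overlaps zeta ✓
(lambda, alpha): lambda overlaps alpha ✓
(lambda, beta): lambda overlaps beta ✓
(lambda, epsilon): lambda overlaps epsilon ✓
(lambda, iota): lambda overlaps iota ✓
(lambda, zeta): lambda overlaps zeta ✓
Count: 16.

16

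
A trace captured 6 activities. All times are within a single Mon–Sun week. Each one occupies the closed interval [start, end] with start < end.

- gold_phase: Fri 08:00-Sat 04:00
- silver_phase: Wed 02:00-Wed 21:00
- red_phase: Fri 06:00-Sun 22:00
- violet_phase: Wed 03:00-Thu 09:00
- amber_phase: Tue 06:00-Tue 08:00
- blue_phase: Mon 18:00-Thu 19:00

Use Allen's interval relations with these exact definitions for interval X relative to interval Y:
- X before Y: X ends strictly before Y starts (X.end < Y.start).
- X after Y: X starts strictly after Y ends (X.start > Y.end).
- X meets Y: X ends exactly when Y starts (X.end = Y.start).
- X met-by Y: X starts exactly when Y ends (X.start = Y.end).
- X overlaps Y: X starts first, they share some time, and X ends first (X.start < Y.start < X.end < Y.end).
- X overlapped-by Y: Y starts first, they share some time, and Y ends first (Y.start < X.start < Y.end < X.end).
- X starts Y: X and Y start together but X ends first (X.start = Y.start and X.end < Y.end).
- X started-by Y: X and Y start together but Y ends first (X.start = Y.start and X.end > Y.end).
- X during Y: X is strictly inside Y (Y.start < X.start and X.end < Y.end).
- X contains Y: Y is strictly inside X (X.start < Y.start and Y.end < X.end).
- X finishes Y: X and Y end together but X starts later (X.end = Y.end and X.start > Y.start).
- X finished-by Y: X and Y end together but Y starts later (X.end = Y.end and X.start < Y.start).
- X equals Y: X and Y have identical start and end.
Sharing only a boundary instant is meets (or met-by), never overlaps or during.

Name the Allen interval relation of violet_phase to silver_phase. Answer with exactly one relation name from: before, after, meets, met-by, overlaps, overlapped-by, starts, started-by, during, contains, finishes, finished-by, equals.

overlapped-by

violet_phase = [Wed 03:00, Thu 09:00]; silver_phase = [Wed 02:00, Wed 21:00].
Compare endpoints: violet_phase.start > silver_phase.start, violet_phase.start < silver_phase.end, violet_phase.end > silver_phase.start, violet_phase.end > silver_phase.end.
That pattern is 'overlapped-by'.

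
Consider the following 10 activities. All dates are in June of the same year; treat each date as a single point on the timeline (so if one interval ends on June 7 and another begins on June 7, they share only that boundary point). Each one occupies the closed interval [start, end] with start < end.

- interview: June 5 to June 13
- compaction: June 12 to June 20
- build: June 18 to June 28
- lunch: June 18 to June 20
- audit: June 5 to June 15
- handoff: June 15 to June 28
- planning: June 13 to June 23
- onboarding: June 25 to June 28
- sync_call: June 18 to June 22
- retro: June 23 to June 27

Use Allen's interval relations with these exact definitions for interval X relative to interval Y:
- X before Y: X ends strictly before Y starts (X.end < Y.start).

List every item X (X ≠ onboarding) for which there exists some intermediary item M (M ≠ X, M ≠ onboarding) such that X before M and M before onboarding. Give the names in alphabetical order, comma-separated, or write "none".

Target onboarding = [June 25, June 28].
Intermediaries M with M before onboarding: audit, compaction, interview, lunch, planning, sync_call.
Via audit — items with X before audit: none.
Via compaction — items with X before compaction: none.
Via interview — items with X before interview: none.
Via lunch — items with X before lunch: audit, interview.
Via planning — items with X before planning: none.
Via sync_call — items with X before sync_call: audit, interview.
Union: audit, interview.

audit, interview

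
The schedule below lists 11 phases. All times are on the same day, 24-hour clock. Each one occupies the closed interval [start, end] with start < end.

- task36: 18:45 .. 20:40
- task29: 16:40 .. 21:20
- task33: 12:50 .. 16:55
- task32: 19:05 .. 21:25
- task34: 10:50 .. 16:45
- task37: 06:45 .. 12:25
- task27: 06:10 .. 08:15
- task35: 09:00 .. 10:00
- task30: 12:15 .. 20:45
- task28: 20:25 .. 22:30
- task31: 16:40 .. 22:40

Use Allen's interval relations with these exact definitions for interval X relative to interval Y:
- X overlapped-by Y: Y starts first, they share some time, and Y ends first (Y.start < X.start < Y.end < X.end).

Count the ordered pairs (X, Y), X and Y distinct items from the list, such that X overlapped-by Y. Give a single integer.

Checking all 110 ordered pairs for relation 'overlapped-by'; matching pairs in alphabetical order:
(task28, task29): task28 overlapped-by task29 ✓
(task28, task30): task28 overlapped-by task30 ✓
(task28, task32): task28 overlapped-by task32 ✓
(task28, task36): task28 overlapped-by task36 ✓
(task29, task30): task29 overlapped-by task30 ✓
(task29, task33): task29 overlapped-by task33 ✓
(task29, task34): task29 overlapped-by task34 ✓
(task30, task34): task30 overlapped-by task34 ✓
(task30, task37): task30 overlapped-by task37 ✓
(task31, task30): task31 overlapped-by task30 ✓
(task31, task33): task31 overlapped-by task33 ✓
(task31, task34): task31 overlapped-by task34 ✓
(task32, task29): task32 overlapped-by task29 ✓
(task32, task30): task32 overlapped-by task30 ✓
(task32, task36): task32 overlapped-by task36 ✓
(task33, task34): task33 overlapped-by task34 ✓
(task34, task37): task34 overlapped-by task37 ✓
(task37, task27): task37 overlapped-by task27 ✓
Count: 18.

18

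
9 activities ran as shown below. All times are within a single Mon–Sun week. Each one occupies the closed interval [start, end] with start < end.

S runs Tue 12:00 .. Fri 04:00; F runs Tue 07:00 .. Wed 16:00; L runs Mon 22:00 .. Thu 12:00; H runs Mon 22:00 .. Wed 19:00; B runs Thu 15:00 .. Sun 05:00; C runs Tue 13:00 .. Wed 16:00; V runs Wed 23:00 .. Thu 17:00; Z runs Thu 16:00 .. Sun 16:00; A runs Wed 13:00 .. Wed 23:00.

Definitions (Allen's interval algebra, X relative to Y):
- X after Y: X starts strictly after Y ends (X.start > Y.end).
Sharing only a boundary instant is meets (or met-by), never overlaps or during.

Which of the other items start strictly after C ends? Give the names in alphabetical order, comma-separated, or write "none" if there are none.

B, V, Z

Target C = [Tue 13:00, Wed 16:00].
A [Wed 13:00, Wed 23:00] → overlapped-by → no.
B [Thu 15:00, Sun 05:00] → after → yes.
F [Tue 07:00, Wed 16:00] → finished-by → no.
H [Mon 22:00, Wed 19:00] → contains → no.
L [Mon 22:00, Thu 12:00] → contains → no.
S [Tue 12:00, Fri 04:00] → contains → no.
V [Wed 23:00, Thu 17:00] → after → yes.
Z [Thu 16:00, Sun 16:00] → after → yes.
Result: B, V, Z.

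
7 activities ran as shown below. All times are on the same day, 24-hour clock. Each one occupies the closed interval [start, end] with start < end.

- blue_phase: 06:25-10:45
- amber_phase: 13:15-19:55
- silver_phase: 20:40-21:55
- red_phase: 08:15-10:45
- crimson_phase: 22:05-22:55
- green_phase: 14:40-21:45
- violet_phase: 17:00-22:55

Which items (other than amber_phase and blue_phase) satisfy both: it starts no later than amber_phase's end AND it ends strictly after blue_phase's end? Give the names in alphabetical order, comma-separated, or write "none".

green_phase, violet_phase

Conditions: its start is no later than amber_phase's end (X.start <= 19:55) AND its end is strictly after blue_phase's end (X.end > 10:45).
crimson_phase: start 22:05 <= 19:55? ✗; end 22:55 > 10:45? ✓ → no.
green_phase: start 14:40 <= 19:55? ✓; end 21:45 > 10:45? ✓ → yes.
red_phase: start 08:15 <= 19:55? ✓; end 10:45 > 10:45? ✗ → no.
silver_phase: start 20:40 <= 19:55? ✗; end 21:55 > 10:45? ✓ → no.
violet_phase: start 17:00 <= 19:55? ✓; end 22:55 > 10:45? ✓ → yes.
Result: green_phase, violet_phase.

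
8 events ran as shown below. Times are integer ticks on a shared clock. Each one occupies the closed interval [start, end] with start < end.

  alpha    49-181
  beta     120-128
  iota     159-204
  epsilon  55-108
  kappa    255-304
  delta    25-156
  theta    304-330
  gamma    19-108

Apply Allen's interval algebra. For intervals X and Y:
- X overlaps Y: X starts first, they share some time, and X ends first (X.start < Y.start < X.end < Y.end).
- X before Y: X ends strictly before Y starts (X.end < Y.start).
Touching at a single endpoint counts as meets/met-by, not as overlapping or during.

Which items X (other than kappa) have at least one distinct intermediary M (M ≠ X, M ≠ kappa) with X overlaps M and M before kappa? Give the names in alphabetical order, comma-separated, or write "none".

alpha, delta, gamma

Target kappa = [255, 304].
Intermediaries M with M before kappa: alpha, beta, delta, epsilon, gamma, iota.
Via alpha — items with X overlaps alpha: delta, gamma.
Via beta — items with X overlaps beta: none.
Via delta — items with X overlaps delta: gamma.
Via epsilon — items with X overlaps epsilon: none.
Via gamma — items with X overlaps gamma: none.
Via iota — items with X overlaps iota: alpha.
Union: alpha, delta, gamma.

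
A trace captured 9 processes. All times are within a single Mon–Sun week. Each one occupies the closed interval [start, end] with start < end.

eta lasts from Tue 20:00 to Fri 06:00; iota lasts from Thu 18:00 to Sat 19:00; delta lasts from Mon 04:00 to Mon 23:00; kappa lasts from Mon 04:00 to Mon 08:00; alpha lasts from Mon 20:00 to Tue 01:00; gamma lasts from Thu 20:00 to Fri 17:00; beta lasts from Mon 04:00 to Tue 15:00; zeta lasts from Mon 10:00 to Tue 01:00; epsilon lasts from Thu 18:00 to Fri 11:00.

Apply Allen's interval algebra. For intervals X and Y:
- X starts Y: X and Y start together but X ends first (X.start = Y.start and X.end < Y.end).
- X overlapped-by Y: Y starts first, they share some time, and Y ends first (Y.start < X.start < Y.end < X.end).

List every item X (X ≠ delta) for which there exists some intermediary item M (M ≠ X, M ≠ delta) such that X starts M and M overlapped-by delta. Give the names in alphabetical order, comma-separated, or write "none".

Target delta = [Mon 04:00, Mon 23:00].
Intermediaries M with M overlapped-by delta: alpha, zeta.
Via alpha — items with X starts alpha: none.
Via zeta — items with X starts zeta: none.
Union: none.

none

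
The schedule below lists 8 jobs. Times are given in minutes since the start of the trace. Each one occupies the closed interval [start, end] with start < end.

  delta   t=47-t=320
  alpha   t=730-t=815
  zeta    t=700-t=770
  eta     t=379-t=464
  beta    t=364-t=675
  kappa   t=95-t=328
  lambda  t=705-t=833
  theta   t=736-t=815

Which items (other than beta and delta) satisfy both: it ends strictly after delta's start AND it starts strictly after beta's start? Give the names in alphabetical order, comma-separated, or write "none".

Conditions: its end is strictly after delta's start (X.end > t=47) AND its start is strictly after beta's start (X.start > t=364).
alpha: end t=815 > t=47? ✓; start t=730 > t=364? ✓ → yes.
eta: end t=464 > t=47? ✓; start t=379 > t=364? ✓ → yes.
kappa: end t=328 > t=47? ✓; start t=95 > t=364? ✗ → no.
lambda: end t=833 > t=47? ✓; start t=705 > t=364? ✓ → yes.
theta: end t=815 > t=47? ✓; start t=736 > t=364? ✓ → yes.
zeta: end t=770 > t=47? ✓; start t=700 > t=364? ✓ → yes.
Result: alpha, eta, lambda, theta, zeta.

alpha, eta, lambda, theta, zeta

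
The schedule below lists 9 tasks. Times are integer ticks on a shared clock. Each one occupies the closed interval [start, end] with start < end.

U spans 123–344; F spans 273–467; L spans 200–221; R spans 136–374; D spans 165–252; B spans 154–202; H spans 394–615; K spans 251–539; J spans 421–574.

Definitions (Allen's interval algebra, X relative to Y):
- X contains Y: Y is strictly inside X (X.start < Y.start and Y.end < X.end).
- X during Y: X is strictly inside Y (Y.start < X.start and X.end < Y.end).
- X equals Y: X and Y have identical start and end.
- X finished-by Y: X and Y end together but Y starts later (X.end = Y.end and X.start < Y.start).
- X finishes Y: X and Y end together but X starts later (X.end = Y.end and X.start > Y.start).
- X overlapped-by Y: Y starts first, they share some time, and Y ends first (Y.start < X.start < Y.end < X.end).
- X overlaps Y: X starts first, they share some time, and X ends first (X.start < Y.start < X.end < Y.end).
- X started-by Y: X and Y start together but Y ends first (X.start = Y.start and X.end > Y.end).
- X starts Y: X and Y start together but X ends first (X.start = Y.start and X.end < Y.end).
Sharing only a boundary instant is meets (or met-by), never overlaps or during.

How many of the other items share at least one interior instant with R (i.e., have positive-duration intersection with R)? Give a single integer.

Target R = [136, 374].
B [154, 202] → during → counts.
D [165, 252] → during → counts.
F [273, 467] → overlapped-by → counts.
H [394, 615] → after → no.
J [421, 574] → after → no.
K [251, 539] → overlapped-by → counts.
L [200, 221] → during → counts.
U [123, 344] → overlaps → counts.
Total: 6.

6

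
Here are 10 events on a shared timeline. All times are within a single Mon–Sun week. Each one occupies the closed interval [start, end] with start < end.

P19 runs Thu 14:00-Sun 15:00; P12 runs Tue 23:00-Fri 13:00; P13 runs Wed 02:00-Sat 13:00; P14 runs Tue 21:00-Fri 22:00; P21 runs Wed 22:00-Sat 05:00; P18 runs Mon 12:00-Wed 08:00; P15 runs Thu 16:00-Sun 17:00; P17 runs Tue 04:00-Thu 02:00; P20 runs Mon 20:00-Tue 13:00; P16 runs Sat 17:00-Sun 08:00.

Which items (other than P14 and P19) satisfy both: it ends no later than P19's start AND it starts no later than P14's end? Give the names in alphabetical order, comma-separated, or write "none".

P17, P18, P20

Conditions: its end is no later than P19's start (X.end <= Thu 14:00) AND its start is no later than P14's end (X.start <= Fri 22:00).
P12: end Fri 13:00 <= Thu 14:00? ✗; start Tue 23:00 <= Fri 22:00? ✓ → no.
P13: end Sat 13:00 <= Thu 14:00? ✗; start Wed 02:00 <= Fri 22:00? ✓ → no.
P15: end Sun 17:00 <= Thu 14:00? ✗; start Thu 16:00 <= Fri 22:00? ✓ → no.
P16: end Sun 08:00 <= Thu 14:00? ✗; start Sat 17:00 <= Fri 22:00? ✗ → no.
P17: end Thu 02:00 <= Thu 14:00? ✓; start Tue 04:00 <= Fri 22:00? ✓ → yes.
P18: end Wed 08:00 <= Thu 14:00? ✓; start Mon 12:00 <= Fri 22:00? ✓ → yes.
P20: end Tue 13:00 <= Thu 14:00? ✓; start Mon 20:00 <= Fri 22:00? ✓ → yes.
P21: end Sat 05:00 <= Thu 14:00? ✗; start Wed 22:00 <= Fri 22:00? ✓ → no.
Result: P17, P18, P20.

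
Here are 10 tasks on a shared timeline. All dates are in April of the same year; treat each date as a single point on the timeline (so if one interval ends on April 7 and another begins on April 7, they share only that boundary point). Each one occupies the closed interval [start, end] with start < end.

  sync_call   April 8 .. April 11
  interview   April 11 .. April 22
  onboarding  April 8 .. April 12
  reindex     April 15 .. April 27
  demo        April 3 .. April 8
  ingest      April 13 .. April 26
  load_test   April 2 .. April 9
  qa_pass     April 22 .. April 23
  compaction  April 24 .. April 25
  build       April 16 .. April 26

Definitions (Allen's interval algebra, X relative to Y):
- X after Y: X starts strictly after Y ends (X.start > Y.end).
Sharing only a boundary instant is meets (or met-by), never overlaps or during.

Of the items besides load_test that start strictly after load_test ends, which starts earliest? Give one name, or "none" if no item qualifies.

interview

Target load_test = [April 2, April 9].
build [April 16, April 26] → after → candidate.
compaction [April 24, April 25] → after → candidate.
demo [April 3, April 8] → during → excluded.
ingest [April 13, April 26] → after → candidate.
interview [April 11, April 22] → after → candidate.
onboarding [April 8, April 12] → overlapped-by → excluded.
qa_pass [April 22, April 23] → after → candidate.
reindex [April 15, April 27] → after → candidate.
sync_call [April 8, April 11] → overlapped-by → excluded.
Among candidates, earliest start is April 11 → interview.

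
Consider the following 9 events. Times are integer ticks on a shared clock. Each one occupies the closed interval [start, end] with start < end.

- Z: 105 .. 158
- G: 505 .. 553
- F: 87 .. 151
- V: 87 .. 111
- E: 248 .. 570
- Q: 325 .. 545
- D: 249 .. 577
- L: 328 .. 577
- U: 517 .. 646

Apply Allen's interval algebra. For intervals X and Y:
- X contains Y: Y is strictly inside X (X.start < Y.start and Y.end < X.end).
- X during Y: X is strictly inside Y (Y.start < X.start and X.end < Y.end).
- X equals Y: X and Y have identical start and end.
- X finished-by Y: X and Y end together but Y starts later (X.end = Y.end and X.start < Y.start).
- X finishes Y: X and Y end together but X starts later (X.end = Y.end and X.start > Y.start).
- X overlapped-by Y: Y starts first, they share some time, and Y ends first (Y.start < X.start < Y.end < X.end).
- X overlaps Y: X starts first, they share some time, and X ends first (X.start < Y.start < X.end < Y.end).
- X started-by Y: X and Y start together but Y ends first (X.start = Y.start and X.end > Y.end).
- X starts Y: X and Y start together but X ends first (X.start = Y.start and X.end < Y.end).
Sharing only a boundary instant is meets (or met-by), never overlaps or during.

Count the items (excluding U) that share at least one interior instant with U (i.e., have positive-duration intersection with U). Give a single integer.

5

Target U = [517, 646].
D [249, 577] → overlaps → counts.
E [248, 570] → overlaps → counts.
F [87, 151] → before → no.
G [505, 553] → overlaps → counts.
L [328, 577] → overlaps → counts.
Q [325, 545] → overlaps → counts.
V [87, 111] → before → no.
Z [105, 158] → before → no.
Total: 5.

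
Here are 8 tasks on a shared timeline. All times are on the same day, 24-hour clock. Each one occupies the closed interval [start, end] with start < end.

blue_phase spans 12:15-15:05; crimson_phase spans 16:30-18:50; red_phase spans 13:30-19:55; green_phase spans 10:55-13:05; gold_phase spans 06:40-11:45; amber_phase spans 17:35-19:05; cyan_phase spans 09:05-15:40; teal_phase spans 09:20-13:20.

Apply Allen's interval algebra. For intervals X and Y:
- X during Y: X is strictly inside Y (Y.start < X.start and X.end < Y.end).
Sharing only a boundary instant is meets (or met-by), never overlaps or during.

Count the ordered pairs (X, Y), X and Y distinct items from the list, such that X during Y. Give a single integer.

6

Checking all 56 ordered pairs for relation 'during'; matching pairs in alphabetical order:
(amber_phase, red_phase): amber_phase during red_phase ✓
(blue_phase, cyan_phase): blue_phase during cyan_phase ✓
(crimson_phase, red_phase): crimson_phase during red_phase ✓
(green_phase, cyan_phase): green_phase during cyan_phase ✓
(green_phase, teal_phase): green_phase during teal_phase ✓
(teal_phase, cyan_phase): teal_phase during cyan_phase ✓
Count: 6.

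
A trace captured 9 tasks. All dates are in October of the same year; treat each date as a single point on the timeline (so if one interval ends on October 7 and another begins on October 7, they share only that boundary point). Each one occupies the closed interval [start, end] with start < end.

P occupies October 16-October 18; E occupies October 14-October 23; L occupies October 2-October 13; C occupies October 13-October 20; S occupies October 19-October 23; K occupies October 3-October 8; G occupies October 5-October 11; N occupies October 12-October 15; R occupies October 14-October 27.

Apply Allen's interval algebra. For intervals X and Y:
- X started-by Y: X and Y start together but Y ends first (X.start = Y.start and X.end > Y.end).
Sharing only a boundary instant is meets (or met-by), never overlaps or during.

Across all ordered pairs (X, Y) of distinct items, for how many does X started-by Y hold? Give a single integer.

1

Checking all 72 ordered pairs for relation 'started-by'; matching pairs in alphabetical order:
(R, E): R started-by E ✓
Count: 1.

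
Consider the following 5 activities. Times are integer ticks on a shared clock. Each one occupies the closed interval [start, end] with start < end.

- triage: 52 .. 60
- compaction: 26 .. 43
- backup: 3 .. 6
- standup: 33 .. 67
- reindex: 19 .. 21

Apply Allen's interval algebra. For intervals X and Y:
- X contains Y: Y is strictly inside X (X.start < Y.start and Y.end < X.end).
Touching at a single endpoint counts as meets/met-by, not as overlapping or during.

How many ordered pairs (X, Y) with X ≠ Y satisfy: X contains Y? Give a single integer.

1

Checking all 20 ordered pairs for relation 'contains'; matching pairs in alphabetical order:
(standup, triage): standup contains triage ✓
Count: 1.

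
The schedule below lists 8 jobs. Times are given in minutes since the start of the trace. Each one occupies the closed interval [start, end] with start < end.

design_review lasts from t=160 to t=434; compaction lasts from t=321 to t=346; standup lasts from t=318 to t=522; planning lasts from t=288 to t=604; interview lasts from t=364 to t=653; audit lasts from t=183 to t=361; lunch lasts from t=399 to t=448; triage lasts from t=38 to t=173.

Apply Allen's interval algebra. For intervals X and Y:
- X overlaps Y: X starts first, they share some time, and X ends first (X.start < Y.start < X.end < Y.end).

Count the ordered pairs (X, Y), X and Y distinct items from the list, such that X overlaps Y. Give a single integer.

Checking all 56 ordered pairs for relation 'overlaps'; matching pairs in alphabetical order:
(audit, planning): audit overlaps planning ✓
(audit, standup): audit overlaps standup ✓
(design_review, interview): design_review overlaps interview ✓
(design_review, lunch): design_review overlaps lunch ✓
(design_review, planning): design_review overlaps planning ✓
(design_review, standup): design_review overlaps standup ✓
(planning, interview): planning overlaps interview ✓
(standup, interview): standup overlaps interview ✓
(triage, design_review): triage overlaps design_review ✓
Count: 9.

9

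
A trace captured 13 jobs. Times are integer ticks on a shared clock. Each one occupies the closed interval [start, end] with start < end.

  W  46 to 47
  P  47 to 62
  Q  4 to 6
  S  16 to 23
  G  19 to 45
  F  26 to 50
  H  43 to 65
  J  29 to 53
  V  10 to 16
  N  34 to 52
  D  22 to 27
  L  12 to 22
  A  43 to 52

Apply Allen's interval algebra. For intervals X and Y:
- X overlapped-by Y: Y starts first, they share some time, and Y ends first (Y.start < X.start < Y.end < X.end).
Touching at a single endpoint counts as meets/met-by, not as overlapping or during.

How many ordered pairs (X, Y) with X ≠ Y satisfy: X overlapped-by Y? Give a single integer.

Checking all 156 ordered pairs for relation 'overlapped-by'; matching pairs in alphabetical order:
(A, F): A overlapped-by F ✓
(A, G): A overlapped-by G ✓
(D, S): D overlapped-by S ✓
(F, D): F overlapped-by D ✓
(F, G): F overlapped-by G ✓
(G, L): G overlapped-by L ✓
(G, S): G overlapped-by S ✓
(H, F): H overlapped-by F ✓
(H, G): H overlapped-by G ✓
(H, J): H overlapped-by J ✓
(H, N): H overlapped-by N ✓
(J, F): J overlapped-by F ✓
(J, G): J overlapped-by G ✓
(L, V): L overlapped-by V ✓
(N, F): N overlapped-by F ✓
(N, G): N overlapped-by G ✓
(P, A): P overlapped-by A ✓
(P, F): P overlapped-by F ✓
(P, J): P overlapped-by J ✓
(P, N): P overlapped-by N ✓
(S, L): S overlapped-by L ✓
Count: 21.

21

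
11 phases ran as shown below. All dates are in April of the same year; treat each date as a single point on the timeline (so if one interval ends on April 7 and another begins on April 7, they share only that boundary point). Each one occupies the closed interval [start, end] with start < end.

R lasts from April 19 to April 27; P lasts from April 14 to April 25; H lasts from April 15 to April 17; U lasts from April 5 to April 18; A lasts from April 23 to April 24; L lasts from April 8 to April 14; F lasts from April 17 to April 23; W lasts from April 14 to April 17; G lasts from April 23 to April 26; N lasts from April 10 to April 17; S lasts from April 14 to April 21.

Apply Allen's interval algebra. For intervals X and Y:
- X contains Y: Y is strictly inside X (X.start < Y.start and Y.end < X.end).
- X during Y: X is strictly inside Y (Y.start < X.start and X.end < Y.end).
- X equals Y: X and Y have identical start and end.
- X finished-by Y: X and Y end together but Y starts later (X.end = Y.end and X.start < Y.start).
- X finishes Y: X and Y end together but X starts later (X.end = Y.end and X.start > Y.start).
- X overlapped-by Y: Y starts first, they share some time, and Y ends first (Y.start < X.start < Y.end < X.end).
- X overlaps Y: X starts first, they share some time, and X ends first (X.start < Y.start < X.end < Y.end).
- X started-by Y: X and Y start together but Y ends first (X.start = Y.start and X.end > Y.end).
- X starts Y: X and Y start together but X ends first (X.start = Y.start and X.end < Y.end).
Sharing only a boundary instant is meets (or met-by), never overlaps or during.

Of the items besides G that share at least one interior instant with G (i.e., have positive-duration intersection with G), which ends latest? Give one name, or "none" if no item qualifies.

R

Target G = [April 23, April 26].
A [April 23, April 24] → starts → candidate.
F [April 17, April 23] → meets → excluded.
H [April 15, April 17] → before → excluded.
L [April 8, April 14] → before → excluded.
N [April 10, April 17] → before → excluded.
P [April 14, April 25] → overlaps → candidate.
R [April 19, April 27] → contains → candidate.
S [April 14, April 21] → before → excluded.
U [April 5, April 18] → before → excluded.
W [April 14, April 17] → before → excluded.
Among candidates, latest end is April 27 → R.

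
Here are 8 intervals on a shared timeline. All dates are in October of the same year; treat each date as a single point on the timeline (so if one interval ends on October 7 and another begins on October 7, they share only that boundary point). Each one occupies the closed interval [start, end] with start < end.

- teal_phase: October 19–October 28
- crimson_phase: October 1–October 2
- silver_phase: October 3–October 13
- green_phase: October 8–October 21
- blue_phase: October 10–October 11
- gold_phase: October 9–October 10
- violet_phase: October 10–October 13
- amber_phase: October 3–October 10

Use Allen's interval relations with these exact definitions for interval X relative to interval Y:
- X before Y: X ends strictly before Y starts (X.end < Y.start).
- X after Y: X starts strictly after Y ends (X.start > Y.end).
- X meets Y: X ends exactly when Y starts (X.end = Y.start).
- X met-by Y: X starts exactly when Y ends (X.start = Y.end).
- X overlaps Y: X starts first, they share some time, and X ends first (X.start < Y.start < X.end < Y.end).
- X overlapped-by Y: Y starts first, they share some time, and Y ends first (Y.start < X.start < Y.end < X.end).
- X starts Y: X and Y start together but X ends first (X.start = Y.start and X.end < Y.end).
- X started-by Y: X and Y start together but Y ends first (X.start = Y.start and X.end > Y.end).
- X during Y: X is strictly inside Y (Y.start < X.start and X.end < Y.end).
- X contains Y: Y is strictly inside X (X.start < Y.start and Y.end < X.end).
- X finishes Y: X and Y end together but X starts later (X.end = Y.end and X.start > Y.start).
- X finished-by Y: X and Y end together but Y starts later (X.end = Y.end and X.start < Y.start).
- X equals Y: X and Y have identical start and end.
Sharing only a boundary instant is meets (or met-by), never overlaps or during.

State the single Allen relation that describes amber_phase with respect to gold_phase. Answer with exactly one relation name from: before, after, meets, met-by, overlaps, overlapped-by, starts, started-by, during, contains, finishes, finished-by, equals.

amber_phase = [October 3, October 10]; gold_phase = [October 9, October 10].
Compare endpoints: amber_phase.start < gold_phase.start, amber_phase.start < gold_phase.end, amber_phase.end > gold_phase.start, amber_phase.end = gold_phase.end.
That pattern is 'finished-by'.

finished-by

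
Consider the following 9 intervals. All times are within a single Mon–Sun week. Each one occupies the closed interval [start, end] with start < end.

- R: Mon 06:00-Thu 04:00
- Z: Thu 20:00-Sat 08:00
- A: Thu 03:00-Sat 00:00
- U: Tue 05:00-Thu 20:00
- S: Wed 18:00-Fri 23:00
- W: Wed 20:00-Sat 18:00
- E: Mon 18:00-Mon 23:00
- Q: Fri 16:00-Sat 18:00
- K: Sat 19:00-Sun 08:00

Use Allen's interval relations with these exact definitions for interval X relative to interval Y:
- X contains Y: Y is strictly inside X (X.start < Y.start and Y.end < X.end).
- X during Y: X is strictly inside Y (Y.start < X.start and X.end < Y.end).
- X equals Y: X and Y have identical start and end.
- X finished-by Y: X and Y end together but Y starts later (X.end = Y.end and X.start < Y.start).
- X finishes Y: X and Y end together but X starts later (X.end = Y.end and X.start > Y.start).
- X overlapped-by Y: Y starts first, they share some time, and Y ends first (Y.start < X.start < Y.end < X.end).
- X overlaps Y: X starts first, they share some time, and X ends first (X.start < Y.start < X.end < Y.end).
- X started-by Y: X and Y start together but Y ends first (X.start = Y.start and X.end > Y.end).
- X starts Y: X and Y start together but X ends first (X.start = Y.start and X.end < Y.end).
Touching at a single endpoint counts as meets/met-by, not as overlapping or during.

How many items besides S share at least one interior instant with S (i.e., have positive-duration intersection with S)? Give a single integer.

6

Target S = [Wed 18:00, Fri 23:00].
A [Thu 03:00, Sat 00:00] → overlapped-by → counts.
E [Mon 18:00, Mon 23:00] → before → no.
K [Sat 19:00, Sun 08:00] → after → no.
Q [Fri 16:00, Sat 18:00] → overlapped-by → counts.
R [Mon 06:00, Thu 04:00] → overlaps → counts.
U [Tue 05:00, Thu 20:00] → overlaps → counts.
W [Wed 20:00, Sat 18:00] → overlapped-by → counts.
Z [Thu 20:00, Sat 08:00] → overlapped-by → counts.
Total: 6.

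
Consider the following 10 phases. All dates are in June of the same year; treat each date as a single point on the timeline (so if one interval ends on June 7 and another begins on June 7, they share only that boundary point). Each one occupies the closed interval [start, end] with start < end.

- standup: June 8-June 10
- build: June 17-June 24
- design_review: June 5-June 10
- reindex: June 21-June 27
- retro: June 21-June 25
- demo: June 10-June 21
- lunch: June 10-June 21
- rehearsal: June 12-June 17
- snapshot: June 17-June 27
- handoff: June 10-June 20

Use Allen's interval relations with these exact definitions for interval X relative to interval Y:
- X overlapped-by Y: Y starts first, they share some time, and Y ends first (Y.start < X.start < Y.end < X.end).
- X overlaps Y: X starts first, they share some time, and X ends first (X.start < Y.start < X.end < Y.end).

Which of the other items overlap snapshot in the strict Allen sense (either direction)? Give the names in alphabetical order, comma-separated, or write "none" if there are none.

demo, handoff, lunch

Target snapshot = [June 17, June 27].
build [June 17, June 24] → starts → no.
demo [June 10, June 21] → overlaps → yes.
design_review [June 5, June 10] → before → no.
handoff [June 10, June 20] → overlaps → yes.
lunch [June 10, June 21] → overlaps → yes.
rehearsal [June 12, June 17] → meets → no.
reindex [June 21, June 27] → finishes → no.
retro [June 21, June 25] → during → no.
standup [June 8, June 10] → before → no.
Result: demo, handoff, lunch.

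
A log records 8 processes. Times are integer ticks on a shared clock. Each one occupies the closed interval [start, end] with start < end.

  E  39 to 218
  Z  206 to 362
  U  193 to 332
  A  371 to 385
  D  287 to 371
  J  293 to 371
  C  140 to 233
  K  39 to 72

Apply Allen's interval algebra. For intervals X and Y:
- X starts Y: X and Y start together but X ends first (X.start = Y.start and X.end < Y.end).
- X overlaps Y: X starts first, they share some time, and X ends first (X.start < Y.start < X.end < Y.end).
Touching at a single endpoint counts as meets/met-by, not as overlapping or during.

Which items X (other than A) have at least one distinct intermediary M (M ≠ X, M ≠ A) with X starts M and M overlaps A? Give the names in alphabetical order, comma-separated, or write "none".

none

Target A = [371, 385].
Intermediaries M with M overlaps A: none.
Union: none.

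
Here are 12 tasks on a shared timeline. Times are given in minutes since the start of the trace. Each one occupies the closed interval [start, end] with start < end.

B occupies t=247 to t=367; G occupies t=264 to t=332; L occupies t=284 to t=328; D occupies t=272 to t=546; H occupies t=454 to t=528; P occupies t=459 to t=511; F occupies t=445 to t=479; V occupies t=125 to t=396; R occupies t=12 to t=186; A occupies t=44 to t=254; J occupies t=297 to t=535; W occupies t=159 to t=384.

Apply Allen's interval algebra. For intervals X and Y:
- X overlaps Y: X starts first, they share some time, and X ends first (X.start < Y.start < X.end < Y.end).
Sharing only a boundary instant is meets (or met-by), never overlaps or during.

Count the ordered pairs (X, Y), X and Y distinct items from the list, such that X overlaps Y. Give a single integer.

17

Checking all 132 ordered pairs for relation 'overlaps'; matching pairs in alphabetical order:
(A, B): A overlaps B ✓
(A, V): A overlaps V ✓
(A, W): A overlaps W ✓
(B, D): B overlaps D ✓
(B, J): B overlaps J ✓
(F, H): F overlaps H ✓
(F, P): F overlaps P ✓
(G, D): G overlaps D ✓
(G, J): G overlaps J ✓
(L, J): L overlaps J ✓
(R, A): R overlaps A ✓
(R, V): R overlaps V ✓
(R, W): R overlaps W ✓
(V, D): V overlaps D ✓
(V, J): V overlaps J ✓
(W, D): W overlaps D ✓
(W, J): W overlaps J ✓
Count: 17.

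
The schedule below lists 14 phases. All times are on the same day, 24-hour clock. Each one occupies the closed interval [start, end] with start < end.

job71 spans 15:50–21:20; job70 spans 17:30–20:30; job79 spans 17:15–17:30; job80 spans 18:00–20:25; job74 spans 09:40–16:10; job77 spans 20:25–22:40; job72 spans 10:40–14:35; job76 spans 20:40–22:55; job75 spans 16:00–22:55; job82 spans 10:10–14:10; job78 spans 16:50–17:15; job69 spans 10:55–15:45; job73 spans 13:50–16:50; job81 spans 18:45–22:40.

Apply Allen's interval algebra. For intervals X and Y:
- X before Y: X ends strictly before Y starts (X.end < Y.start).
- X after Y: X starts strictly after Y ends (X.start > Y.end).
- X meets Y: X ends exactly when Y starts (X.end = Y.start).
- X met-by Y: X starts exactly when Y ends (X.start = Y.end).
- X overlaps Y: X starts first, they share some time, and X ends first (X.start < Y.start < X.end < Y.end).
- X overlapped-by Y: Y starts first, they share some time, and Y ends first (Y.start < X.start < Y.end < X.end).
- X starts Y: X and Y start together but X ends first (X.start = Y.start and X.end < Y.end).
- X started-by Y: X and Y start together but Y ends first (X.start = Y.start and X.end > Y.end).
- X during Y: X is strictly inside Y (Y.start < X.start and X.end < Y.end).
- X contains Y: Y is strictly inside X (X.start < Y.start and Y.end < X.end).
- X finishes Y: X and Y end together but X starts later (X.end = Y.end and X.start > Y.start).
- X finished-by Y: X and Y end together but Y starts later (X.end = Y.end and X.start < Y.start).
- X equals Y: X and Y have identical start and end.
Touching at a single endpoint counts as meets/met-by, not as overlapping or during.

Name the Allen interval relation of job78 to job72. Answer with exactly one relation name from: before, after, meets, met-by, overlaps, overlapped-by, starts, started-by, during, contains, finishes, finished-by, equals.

after

job78 = [16:50, 17:15]; job72 = [10:40, 14:35].
Compare endpoints: job78.start > job72.start, job78.start > job72.end, job78.end > job72.start, job78.end > job72.end.
That pattern is 'after'.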